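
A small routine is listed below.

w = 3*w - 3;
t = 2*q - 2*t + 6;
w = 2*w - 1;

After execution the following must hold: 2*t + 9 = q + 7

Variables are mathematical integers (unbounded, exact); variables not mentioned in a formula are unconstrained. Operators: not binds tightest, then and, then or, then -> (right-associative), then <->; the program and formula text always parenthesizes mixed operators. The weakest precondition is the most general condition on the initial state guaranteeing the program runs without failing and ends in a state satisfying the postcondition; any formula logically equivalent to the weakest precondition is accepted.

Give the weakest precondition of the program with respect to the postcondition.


Working backward. After the program, the postcondition 2*t + 9 = q + 7 must hold; in canonical form it is 2*t = q - 2.
Before w := 2*w - 1: 2*t = q - 2
Before t := 2*q - 2*t + 6: 3*q = 4*t - 14
Before w := 3*w - 3: 3*q = 4*t - 14
Answer: WP = 3*q = 4*t - 14


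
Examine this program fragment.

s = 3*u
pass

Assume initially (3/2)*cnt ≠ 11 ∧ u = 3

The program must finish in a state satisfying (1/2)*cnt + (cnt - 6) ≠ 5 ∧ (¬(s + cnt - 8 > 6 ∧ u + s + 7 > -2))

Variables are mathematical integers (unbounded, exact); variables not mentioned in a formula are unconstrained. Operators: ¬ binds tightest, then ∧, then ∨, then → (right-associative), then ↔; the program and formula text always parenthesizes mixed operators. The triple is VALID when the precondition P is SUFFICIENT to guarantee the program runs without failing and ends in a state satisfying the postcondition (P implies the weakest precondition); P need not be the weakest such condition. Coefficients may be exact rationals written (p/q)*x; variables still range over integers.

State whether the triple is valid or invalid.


Working backward. After the program, the postcondition (1/2)*cnt + (cnt - 6) ≠ 5 ∧ (¬(s + cnt - 8 > 6 ∧ u + s + 7 > -2)) must hold; in canonical form it is (3/2)*cnt ≠ 11 ∧ (¬(cnt + s > 14 ∧ s + u > -9)).
Before skip: (3/2)*cnt ≠ 11 ∧ (¬(cnt + s > 14 ∧ s + u > -9))
Before s := 3*u: (3/2)*cnt ≠ 11 ∧ (¬(cnt + 3*u > 14 ∧ 4*u > -9))
The weakest precondition is (3/2)*cnt ≠ 11 ∧ (¬(cnt + 3*u > 14 ∧ 4*u > -9)).
Check whether (3/2)*cnt ≠ 11 ∧ u = 3 implies it.
Countermodel: at the initial state cnt = 6, u = 3, the precondition holds but the weakest precondition fails.
Answer: invalid


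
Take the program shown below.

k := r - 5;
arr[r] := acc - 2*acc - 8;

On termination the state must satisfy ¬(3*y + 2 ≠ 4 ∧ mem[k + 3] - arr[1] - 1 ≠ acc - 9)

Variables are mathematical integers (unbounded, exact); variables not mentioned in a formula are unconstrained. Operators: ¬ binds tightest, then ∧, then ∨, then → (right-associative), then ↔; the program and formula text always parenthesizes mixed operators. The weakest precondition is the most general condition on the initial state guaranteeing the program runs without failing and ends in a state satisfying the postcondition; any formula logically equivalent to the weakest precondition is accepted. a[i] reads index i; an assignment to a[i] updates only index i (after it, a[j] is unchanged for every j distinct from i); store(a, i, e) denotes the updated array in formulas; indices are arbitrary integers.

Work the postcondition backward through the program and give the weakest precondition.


Working backward. After the program, the postcondition ¬(3*y + 2 ≠ 4 ∧ mem[k + 3] - arr[1] - 1 ≠ acc - 9) must hold; in canonical form it is ¬(3*y ≠ 2 ∧ mem[k + 3] ≠ arr[1] + acc - 8).
Before arr[r] := acc - 2*acc - 8: ¬(3*y ≠ 2 ∧ mem[k + 3] ≠ store(arr, r, -acc - 8)[1] + acc - 8)
Before k := r - 5: ¬(3*y ≠ 2 ∧ mem[r - 2] ≠ store(arr, r, -acc - 8)[1] + acc - 8)
Answer: WP = ¬(3*y ≠ 2 ∧ mem[r - 2] ≠ store(arr, r, -acc - 8)[1] + acc - 8)


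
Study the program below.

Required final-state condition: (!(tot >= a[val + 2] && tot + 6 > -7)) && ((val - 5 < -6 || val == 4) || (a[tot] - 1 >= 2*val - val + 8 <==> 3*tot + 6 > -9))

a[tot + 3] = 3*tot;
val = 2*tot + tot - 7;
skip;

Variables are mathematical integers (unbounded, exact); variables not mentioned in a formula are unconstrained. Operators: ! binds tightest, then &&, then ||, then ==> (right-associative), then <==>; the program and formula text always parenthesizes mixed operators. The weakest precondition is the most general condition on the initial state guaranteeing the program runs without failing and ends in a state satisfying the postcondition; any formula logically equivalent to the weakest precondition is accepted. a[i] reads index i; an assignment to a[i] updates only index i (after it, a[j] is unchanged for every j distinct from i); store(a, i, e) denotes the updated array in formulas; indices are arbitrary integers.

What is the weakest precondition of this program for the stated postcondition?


Working backward. After the program, the postcondition (!(tot >= a[val + 2] && tot + 6 > -7)) && ((val - 5 < -6 || val == 4) || (a[tot] - 1 >= 2*val - val + 8 <==> 3*tot + 6 > -9)) must hold; in canonical form it is (!(tot >= a[val + 2] && tot > -13)) && (val < -1 || val == 4 || (a[tot] >= val + 9 <==> 3*tot > -15)).
Before skip: (!(tot >= a[val + 2] && tot > -13)) && (val < -1 || val == 4 || (a[tot] >= val + 9 <==> 3*tot > -15))
Before val := 2*tot + tot - 7: (!(tot >= a[3*tot - 5] && tot > -13)) && (3*tot < 6 || 3*tot == 11 || (a[tot] >= 3*tot + 2 <==> 3*tot > -15))
Before a[tot + 3] := 3*tot: (!(tot >= store(a, tot + 3, 3*tot)[3*tot - 5] && tot > -13)) && (3*tot < 6 || 3*tot == 11 || (store(a, tot + 3, 3*tot)[tot] >= 3*tot + 2 <==> 3*tot > -15))
Answer: WP = (!(tot >= store(a, tot + 3, 3*tot)[3*tot - 5] && tot > -13)) && (3*tot < 6 || 3*tot == 11 || (store(a, tot + 3, 3*tot)[tot] >= 3*tot + 2 <==> 3*tot > -15))


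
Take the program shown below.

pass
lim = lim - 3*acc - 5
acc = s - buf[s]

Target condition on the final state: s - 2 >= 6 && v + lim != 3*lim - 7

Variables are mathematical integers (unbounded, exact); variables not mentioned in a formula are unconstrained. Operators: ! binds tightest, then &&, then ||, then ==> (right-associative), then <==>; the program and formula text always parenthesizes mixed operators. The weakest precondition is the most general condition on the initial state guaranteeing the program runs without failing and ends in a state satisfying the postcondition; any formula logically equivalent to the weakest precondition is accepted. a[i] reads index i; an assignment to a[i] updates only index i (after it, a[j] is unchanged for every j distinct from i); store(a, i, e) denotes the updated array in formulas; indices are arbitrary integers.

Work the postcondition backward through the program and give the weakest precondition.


Working backward. After the program, the postcondition s - 2 >= 6 && v + lim != 3*lim - 7 must hold; in canonical form it is s >= 8 && v != 2*lim - 7.
Before acc := s - buf[s]: s >= 8 && v != 2*lim - 7
Before lim := lim - 3*acc - 5: s >= 8 && 6*acc + v != 2*lim - 17
Before skip: s >= 8 && 6*acc + v != 2*lim - 17
Answer: WP = s >= 8 && 6*acc + v != 2*lim - 17


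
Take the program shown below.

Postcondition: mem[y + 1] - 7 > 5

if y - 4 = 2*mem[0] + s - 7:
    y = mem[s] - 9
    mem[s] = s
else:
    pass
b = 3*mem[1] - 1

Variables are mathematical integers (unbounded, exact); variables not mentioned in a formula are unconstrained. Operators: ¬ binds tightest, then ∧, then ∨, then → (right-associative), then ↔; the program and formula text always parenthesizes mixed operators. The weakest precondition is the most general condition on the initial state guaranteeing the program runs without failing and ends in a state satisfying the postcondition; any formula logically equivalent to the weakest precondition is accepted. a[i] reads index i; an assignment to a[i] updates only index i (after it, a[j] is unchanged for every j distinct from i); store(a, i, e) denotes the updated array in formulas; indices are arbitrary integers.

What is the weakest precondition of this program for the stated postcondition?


Working backward. After the program, the postcondition mem[y + 1] - 7 > 5 must hold; in canonical form it is mem[y + 1] > 12.
Before b := 3*mem[1] - 1: mem[y + 1] > 12
Then branch requires store(mem, s, s)[mem[s] - 8] > 12; else branch requires mem[y + 1] > 12.
Before the if: (y = 2*mem[0] + s - 3 → store(mem, s, s)[mem[s] - 8] > 12) ∧ ((¬(y = 2*mem[0] + s - 3)) → mem[y + 1] > 12)
Answer: WP = (y = 2*mem[0] + s - 3 → store(mem, s, s)[mem[s] - 8] > 12) ∧ ((¬(y = 2*mem[0] + s - 3)) → mem[y + 1] > 12)


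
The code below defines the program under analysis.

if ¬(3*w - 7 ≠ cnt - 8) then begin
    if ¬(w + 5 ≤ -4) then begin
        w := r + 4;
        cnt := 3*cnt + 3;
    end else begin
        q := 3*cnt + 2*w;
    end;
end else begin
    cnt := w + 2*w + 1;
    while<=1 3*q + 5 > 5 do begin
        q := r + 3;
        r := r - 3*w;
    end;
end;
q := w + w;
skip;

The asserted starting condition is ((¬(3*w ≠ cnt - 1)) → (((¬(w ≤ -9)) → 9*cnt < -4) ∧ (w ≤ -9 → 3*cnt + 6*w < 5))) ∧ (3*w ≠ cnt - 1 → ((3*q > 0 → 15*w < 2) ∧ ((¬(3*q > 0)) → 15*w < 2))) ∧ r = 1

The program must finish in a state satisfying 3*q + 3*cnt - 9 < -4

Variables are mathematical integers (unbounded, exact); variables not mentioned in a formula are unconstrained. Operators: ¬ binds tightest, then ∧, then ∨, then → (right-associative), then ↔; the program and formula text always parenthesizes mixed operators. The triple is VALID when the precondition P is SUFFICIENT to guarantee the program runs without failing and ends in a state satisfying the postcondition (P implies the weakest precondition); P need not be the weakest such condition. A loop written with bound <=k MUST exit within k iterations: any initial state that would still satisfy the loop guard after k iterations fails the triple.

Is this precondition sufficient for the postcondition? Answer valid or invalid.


Working backward. After the program, the postcondition 3*q + 3*cnt - 9 < -4 must hold; in canonical form it is 3*cnt + 3*q < 5.
Before skip: 3*cnt + 3*q < 5
Before q := w + w: 3*cnt + 6*w < 5
Then branch requires ((¬(w ≤ -9)) → 9*cnt + 6*r < -28) ∧ (w ≤ -9 → 3*cnt + 6*w < 5); else branch requires (3*q > 0 → ((¬(3*r > -9)) ∧ 15*w < 2)) ∧ ((¬(3*q > 0)) → 15*w < 2).
Before the if: ((¬(3*w ≠ cnt - 1)) → (((¬(w ≤ -9)) → 9*cnt + 6*r < -28) ∧ (w ≤ -9 → 3*cnt + 6*w < 5))) ∧ (3*w ≠ cnt - 1 → ((3*q > 0 → ((¬(3*r > -9)) ∧ 15*w < 2)) ∧ ((¬(3*q > 0)) → 15*w < 2)))
The weakest precondition is ((¬(3*w ≠ cnt - 1)) → (((¬(w ≤ -9)) → 9*cnt + 6*r < -28) ∧ (w ≤ -9 → 3*cnt + 6*w < 5))) ∧ (3*w ≠ cnt - 1 → ((3*q > 0 → ((¬(3*r > -9)) ∧ 15*w < 2)) ∧ ((¬(3*q > 0)) → 15*w < 2))).
Check whether ((¬(3*w ≠ cnt - 1)) → (((¬(w ≤ -9)) → 9*cnt < -4) ∧ (w ≤ -9 → 3*cnt + 6*w < 5))) ∧ (3*w ≠ cnt - 1 → ((3*q > 0 → 15*w < 2) ∧ ((¬(3*q > 0)) → 15*w < 2))) ∧ r = 1 implies it.
Countermodel: at the initial state cnt = -4, q = 1, r = 1, w = 0, the precondition holds but the weakest precondition fails.
Answer: invalid


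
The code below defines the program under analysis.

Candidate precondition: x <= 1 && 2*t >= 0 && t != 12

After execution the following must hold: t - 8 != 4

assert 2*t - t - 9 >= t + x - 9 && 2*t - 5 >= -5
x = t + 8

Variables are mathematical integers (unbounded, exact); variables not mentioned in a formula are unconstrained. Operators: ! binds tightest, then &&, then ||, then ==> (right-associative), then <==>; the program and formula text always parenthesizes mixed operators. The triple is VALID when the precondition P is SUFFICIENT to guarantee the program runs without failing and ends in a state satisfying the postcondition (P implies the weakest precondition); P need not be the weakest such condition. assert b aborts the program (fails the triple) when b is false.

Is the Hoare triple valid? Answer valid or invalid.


Working backward. After the program, the postcondition t - 8 != 4 must hold; in canonical form it is t != 12.
Before x := t + 8: t != 12
Before assert 2*t - t - 9 >= t + x - 9 && 2*t - 5 >= -5: x <= 0 && 2*t >= 0 && t != 12
The weakest precondition is x <= 0 && 2*t >= 0 && t != 12.
Check whether x <= 1 && 2*t >= 0 && t != 12 implies it.
Countermodel: at the initial state t = 13, x = 1, the precondition holds but the weakest precondition fails.
Answer: invalid


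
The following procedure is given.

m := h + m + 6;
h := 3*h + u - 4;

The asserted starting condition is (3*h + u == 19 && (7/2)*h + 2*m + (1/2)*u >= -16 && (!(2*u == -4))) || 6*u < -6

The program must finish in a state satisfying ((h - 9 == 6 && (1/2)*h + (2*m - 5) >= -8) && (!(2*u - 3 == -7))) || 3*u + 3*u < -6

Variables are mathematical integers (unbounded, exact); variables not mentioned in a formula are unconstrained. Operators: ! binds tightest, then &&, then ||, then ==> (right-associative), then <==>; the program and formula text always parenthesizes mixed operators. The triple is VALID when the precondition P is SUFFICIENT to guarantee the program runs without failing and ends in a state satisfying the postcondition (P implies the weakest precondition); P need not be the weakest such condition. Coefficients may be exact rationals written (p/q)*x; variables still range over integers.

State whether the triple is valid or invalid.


Working backward. After the program, the postcondition ((h - 9 == 6 && (1/2)*h + (2*m - 5) >= -8) && (!(2*u - 3 == -7))) || 3*u + 3*u < -6 must hold; in canonical form it is (h == 15 && (1/2)*h + 2*m >= -3 && (!(2*u == -4))) || 6*u < -6.
Before h := 3*h + u - 4: (3*h + u == 19 && (3/2)*h + 2*m + (1/2)*u >= -1 && (!(2*u == -4))) || 6*u < -6
Before m := h + m + 6: (3*h + u == 19 && (7/2)*h + 2*m + (1/2)*u >= -13 && (!(2*u == -4))) || 6*u < -6
The weakest precondition is (3*h + u == 19 && (7/2)*h + 2*m + (1/2)*u >= -13 && (!(2*u == -4))) || 6*u < -6.
Check whether (3*h + u == 19 && (7/2)*h + 2*m + (1/2)*u >= -16 && (!(2*u == -4))) || 6*u < -6 implies it.
Countermodel: at the initial state h = 0, m = -12, u = 19, the precondition holds but the weakest precondition fails.
Answer: invalid


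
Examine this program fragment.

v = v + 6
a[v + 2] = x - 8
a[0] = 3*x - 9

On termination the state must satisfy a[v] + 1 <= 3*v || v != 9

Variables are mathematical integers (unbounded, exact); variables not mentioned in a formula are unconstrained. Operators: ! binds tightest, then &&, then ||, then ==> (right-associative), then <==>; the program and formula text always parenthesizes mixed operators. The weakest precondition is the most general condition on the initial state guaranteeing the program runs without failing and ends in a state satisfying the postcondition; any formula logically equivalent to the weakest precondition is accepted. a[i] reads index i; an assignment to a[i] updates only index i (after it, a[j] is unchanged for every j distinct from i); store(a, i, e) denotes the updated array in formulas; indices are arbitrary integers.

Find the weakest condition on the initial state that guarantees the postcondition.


Working backward. After the program, the postcondition a[v] + 1 <= 3*v || v != 9 must hold; in canonical form it is a[v] <= 3*v - 1 || v != 9.
Before a[0] := 3*x - 9: store(a, 0, 3*x - 9)[v] <= 3*v - 1 || v != 9
Before a[v + 2] := x - 8: store(store(a, v + 2, x - 8), 0, 3*x - 9)[v] <= 3*v - 1 || v != 9
Before v := v + 6: store(store(a, v + 8, x - 8), 0, 3*x - 9)[v + 6] <= 3*v + 17 || v != 3
Answer: WP = store(store(a, v + 8, x - 8), 0, 3*x - 9)[v + 6] <= 3*v + 17 || v != 3


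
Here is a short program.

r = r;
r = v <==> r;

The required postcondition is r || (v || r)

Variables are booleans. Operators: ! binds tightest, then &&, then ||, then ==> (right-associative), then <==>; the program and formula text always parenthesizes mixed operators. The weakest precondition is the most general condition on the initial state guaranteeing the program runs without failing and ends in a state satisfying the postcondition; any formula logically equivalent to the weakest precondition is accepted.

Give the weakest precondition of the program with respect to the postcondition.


Working backward. After the program, the postcondition r || (v || r) must hold; in canonical form it is r || v.
Before r := v <==> r: (v <==> r) || v
Before r := r: (v <==> r) || v
Answer: WP = (v <==> r) || v


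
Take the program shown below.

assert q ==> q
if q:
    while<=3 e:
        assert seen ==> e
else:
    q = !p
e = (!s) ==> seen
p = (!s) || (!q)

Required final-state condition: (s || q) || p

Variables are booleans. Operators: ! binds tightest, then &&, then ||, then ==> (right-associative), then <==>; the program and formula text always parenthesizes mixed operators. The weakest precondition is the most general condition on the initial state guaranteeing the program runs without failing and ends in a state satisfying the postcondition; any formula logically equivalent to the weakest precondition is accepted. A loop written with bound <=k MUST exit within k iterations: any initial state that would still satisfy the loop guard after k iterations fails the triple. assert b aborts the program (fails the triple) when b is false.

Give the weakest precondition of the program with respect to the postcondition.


Working backward. After the program, the postcondition (s || q) || p must hold; in canonical form it is s || q || p.
Before p := (!s) || (!q): true
Before e := (!s) ==> seen: true
Then branch requires e ==> ((seen ==> e) && (e ==> ((seen ==> e) && (e ==> ((seen ==> e) && (!e)))))); else branch requires true.
Before the if: q ==> (e ==> ((seen ==> e) && (e ==> ((seen ==> e) && (e ==> ((seen ==> e) && (!e)))))))
Before assert q ==> q: q ==> (e ==> ((seen ==> e) && (e ==> ((seen ==> e) && (e ==> ((seen ==> e) && (!e)))))))
Answer: WP = q ==> (e ==> ((seen ==> e) && (e ==> ((seen ==> e) && (e ==> ((seen ==> e) && (!e)))))))


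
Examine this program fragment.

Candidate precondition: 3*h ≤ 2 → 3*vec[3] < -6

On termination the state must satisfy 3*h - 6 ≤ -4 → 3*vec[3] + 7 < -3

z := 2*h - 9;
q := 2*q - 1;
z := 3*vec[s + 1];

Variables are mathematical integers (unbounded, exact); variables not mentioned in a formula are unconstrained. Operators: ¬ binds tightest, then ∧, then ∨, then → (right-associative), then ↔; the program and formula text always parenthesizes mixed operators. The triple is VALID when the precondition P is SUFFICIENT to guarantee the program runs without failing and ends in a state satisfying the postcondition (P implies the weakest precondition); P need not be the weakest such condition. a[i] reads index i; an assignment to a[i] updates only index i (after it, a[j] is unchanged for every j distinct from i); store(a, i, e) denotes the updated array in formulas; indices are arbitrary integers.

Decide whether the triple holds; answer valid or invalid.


Working backward. After the program, the postcondition 3*h - 6 ≤ -4 → 3*vec[3] + 7 < -3 must hold; in canonical form it is 3*h ≤ 2 → 3*vec[3] < -10.
Before z := 3*vec[s + 1]: 3*h ≤ 2 → 3*vec[3] < -10
Before q := 2*q - 1: 3*h ≤ 2 → 3*vec[3] < -10
Before z := 2*h - 9: 3*h ≤ 2 → 3*vec[3] < -10
The weakest precondition is 3*h ≤ 2 → 3*vec[3] < -10.
Check whether 3*h ≤ 2 → 3*vec[3] < -6 implies it.
Countermodel: at the initial state h = 0, vec = {[3] = -3, elsewhere -3}, the precondition holds but the weakest precondition fails.
Answer: invalid


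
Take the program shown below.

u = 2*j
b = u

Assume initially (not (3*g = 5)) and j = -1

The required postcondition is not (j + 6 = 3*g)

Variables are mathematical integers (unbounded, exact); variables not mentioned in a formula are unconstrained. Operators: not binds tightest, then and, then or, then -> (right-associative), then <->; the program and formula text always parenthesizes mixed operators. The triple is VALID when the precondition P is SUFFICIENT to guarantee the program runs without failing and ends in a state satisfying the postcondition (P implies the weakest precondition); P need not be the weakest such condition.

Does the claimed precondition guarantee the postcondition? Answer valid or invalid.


Working backward. After the program, the postcondition not (j + 6 = 3*g) must hold; in canonical form it is not (j = 3*g - 6).
Before b := u: not (j = 3*g - 6)
Before u := 2*j: not (j = 3*g - 6)
The weakest precondition is not (j = 3*g - 6).
Check whether (not (3*g = 5)) and j = -1 implies it.
Every state satisfying the precondition satisfies the weakest precondition: the implication holds.
Answer: valid


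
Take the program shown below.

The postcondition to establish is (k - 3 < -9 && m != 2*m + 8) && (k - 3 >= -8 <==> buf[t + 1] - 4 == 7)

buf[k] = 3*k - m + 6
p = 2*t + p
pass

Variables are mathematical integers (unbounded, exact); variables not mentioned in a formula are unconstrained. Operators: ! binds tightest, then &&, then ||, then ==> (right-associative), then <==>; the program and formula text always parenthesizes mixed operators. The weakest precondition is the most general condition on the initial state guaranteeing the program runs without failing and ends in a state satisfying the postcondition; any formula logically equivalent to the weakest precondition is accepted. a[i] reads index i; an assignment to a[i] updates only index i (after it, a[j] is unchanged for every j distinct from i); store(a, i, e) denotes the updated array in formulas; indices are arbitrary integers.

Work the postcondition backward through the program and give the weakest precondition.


Working backward. After the program, the postcondition (k - 3 < -9 && m != 2*m + 8) && (k - 3 >= -8 <==> buf[t + 1] - 4 == 7) must hold; in canonical form it is k < -6 && m != -8 && (k >= -5 <==> buf[t + 1] == 11).
Before skip: k < -6 && m != -8 && (k >= -5 <==> buf[t + 1] == 11)
Before p := 2*t + p: k < -6 && m != -8 && (k >= -5 <==> buf[t + 1] == 11)
Before buf[k] := 3*k - m + 6: k < -6 && m != -8 && (k >= -5 <==> store(buf, k, 3*k - m + 6)[t + 1] == 11)
Answer: WP = k < -6 && m != -8 && (k >= -5 <==> store(buf, k, 3*k - m + 6)[t + 1] == 11)


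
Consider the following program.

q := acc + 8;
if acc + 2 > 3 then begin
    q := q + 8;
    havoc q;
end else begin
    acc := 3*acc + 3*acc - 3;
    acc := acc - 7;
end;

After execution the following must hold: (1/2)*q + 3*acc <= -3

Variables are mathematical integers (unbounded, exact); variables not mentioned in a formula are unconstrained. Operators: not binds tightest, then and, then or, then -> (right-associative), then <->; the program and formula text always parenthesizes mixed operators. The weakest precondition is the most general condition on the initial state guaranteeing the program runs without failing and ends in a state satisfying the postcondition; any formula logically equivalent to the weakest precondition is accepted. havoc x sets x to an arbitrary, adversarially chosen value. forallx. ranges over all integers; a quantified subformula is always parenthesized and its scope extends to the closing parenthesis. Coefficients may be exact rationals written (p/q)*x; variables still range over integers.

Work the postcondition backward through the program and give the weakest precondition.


Working backward. After the program, the postcondition (1/2)*q + 3*acc <= -3 must hold; in canonical form it is 3*acc + (1/2)*q <= -3.
Then branch requires forall q_1. 3*acc + (1/2)*q_1 <= -3; else branch requires 18*acc + (1/2)*q <= 27.
Before the if: (acc > 1 -> (forall q_1. 3*acc + (1/2)*q_1 <= -3)) and ((not (acc > 1)) -> 18*acc + (1/2)*q <= 27)
Before q := acc + 8: (acc > 1 -> (forall q_1. 3*acc + (1/2)*q_1 <= -3)) and ((not (acc > 1)) -> (37/2)*acc <= 23)
Answer: WP = (acc > 1 -> (forall q_1. 3*acc + (1/2)*q_1 <= -3)) and ((not (acc > 1)) -> (37/2)*acc <= 23)


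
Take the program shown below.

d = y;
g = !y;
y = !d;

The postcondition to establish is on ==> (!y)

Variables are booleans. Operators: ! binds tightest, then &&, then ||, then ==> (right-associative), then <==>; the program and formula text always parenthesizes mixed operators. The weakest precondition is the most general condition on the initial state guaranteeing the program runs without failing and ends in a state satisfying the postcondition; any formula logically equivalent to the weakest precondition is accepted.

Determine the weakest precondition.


Working backward. After the program, on ==> (!y) must hold.
Before y := !d: on ==> d
Before g := !y: on ==> d
Before d := y: on ==> y
Answer: WP = on ==> y


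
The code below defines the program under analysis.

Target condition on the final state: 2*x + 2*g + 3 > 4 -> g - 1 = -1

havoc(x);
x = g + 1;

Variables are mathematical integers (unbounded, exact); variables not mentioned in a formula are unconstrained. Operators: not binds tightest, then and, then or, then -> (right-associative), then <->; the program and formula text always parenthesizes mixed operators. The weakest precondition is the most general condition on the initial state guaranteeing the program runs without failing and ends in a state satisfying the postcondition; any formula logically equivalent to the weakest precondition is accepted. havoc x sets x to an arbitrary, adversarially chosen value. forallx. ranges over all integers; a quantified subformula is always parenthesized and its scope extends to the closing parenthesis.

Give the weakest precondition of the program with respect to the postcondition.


Working backward. After the program, the postcondition 2*x + 2*g + 3 > 4 -> g - 1 = -1 must hold; in canonical form it is 2*g + 2*x > 1 -> g = 0.
Before x := g + 1: 4*g > -1 -> g = 0
Before havoc x: 4*g > -1 -> g = 0
Answer: WP = 4*g > -1 -> g = 0


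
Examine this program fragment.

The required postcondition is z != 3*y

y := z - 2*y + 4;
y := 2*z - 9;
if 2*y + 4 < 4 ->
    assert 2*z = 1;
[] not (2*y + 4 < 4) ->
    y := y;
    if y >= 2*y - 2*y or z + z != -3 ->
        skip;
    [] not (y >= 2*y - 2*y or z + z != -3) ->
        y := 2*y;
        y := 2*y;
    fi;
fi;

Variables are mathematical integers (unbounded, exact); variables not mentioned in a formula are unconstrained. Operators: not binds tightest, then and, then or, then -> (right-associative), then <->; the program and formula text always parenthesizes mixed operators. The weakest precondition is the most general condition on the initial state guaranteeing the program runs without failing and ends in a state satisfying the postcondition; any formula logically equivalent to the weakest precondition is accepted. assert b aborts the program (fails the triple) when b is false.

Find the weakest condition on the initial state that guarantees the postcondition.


Working backward. After the program, z != 3*y must hold.
Then branch requires 2*z = 1 and z != 3*y; else branch requires ((y >= 0 or 2*z != -3) -> z != 3*y) and ((not (y >= 0 or 2*z != -3)) -> z != 12*y).
Before the if: (2*y < 0 -> (2*z = 1 and z != 3*y)) and ((not (2*y < 0)) -> (((y >= 0 or 2*z != -3) -> z != 3*y) and ((not (y >= 0 or 2*z != -3)) -> z != 12*y)))
Before y := 2*z - 9: (4*z < 18 -> (2*z = 1 and 5*z != 27)) and ((not (4*z < 18)) -> (((2*z >= 9 or 2*z != -3) -> 5*z != 27) and ((not (2*z >= 9 or 2*z != -3)) -> 23*z != 108)))
Before y := z - 2*y + 4: (4*z < 18 -> (2*z = 1 and 5*z != 27)) and ((not (4*z < 18)) -> (((2*z >= 9 or 2*z != -3) -> 5*z != 27) and ((not (2*z >= 9 or 2*z != -3)) -> 23*z != 108)))
Answer: WP = (4*z < 18 -> (2*z = 1 and 5*z != 27)) and ((not (4*z < 18)) -> (((2*z >= 9 or 2*z != -3) -> 5*z != 27) and ((not (2*z >= 9 or 2*z != -3)) -> 23*z != 108)))


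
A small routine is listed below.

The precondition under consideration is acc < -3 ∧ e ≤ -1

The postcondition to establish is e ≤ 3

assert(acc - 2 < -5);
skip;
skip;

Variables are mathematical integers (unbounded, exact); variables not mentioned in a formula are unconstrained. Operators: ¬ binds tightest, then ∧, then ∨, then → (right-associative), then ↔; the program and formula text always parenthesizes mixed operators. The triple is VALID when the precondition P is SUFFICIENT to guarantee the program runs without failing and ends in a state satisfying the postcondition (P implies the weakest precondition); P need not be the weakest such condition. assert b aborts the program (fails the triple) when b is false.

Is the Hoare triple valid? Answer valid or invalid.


Working backward. After the program, e ≤ 3 must hold.
Before skip: e ≤ 3
Before skip: e ≤ 3
Before assert acc - 2 < -5: acc < -3 ∧ e ≤ 3
The weakest precondition is acc < -3 ∧ e ≤ 3.
Check whether acc < -3 ∧ e ≤ -1 implies it.
Every state satisfying the precondition satisfies the weakest precondition: the implication holds.
Answer: valid


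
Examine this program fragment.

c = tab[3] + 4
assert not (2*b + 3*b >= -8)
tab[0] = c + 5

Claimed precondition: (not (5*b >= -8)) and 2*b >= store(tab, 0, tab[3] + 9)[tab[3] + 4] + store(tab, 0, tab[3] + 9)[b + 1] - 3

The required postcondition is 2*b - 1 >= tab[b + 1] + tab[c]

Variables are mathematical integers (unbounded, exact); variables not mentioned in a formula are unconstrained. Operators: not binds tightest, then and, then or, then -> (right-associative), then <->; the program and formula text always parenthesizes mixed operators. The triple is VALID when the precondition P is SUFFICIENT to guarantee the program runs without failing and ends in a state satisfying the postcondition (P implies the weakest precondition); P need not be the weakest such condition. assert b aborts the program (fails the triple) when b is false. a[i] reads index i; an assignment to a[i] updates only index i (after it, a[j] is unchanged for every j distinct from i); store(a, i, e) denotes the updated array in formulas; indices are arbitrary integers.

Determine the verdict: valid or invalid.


Working backward. After the program, the postcondition 2*b - 1 >= tab[b + 1] + tab[c] must hold; in canonical form it is 2*b >= tab[b + 1] + tab[c] + 1.
Before tab[0] := c + 5: 2*b >= store(tab, 0, c + 5)[b + 1] + store(tab, 0, c + 5)[c] + 1
Before assert not (2*b + 3*b >= -8): (not (5*b >= -8)) and 2*b >= store(tab, 0, c + 5)[b + 1] + store(tab, 0, c + 5)[c] + 1
Before c := tab[3] + 4: (not (5*b >= -8)) and 2*b >= store(tab, 0, tab[3] + 9)[tab[3] + 4] + store(tab, 0, tab[3] + 9)[b + 1] + 1
The weakest precondition is (not (5*b >= -8)) and 2*b >= store(tab, 0, tab[3] + 9)[tab[3] + 4] + store(tab, 0, tab[3] + 9)[b + 1] + 1.
Check whether (not (5*b >= -8)) and 2*b >= store(tab, 0, tab[3] + 9)[tab[3] + 4] + store(tab, 0, tab[3] + 9)[b + 1] - 3 implies it.
Countermodel: at the initial state b = -2, tab = {[-1] = -36669, [0] = 2, [3] = 15521, [15525] = 36668, elsewhere 2}, the precondition holds but the weakest precondition fails.
Answer: invalid


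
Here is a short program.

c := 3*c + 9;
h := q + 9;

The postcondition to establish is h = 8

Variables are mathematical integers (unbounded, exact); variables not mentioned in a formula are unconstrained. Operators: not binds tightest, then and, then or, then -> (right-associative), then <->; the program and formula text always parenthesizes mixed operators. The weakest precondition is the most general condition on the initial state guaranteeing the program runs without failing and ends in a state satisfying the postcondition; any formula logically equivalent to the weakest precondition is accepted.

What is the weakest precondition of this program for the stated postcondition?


Working backward. After the program, h = 8 must hold.
Before h := q + 9: q = -1
Before c := 3*c + 9: q = -1
Answer: WP = q = -1


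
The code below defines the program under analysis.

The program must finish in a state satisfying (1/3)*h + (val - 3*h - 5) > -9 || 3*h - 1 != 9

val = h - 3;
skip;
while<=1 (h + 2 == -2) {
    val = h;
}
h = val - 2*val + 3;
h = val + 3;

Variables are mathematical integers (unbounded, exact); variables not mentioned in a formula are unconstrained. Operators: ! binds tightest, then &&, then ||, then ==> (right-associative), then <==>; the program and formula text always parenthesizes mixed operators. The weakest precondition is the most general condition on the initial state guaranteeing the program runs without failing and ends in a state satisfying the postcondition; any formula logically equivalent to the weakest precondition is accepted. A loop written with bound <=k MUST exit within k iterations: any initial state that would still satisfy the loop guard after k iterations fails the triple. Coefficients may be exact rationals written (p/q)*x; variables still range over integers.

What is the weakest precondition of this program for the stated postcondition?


Working backward. After the program, the postcondition (1/3)*h + (val - 3*h - 5) > -9 || 3*h - 1 != 9 must hold; in canonical form it is val > (8/3)*h - 4 || 3*h != 10.
Before h := val + 3: (5/3)*val < -4 || 3*val != 1
Before h := val - 2*val + 3: (5/3)*val < -4 || 3*val != 1
Before the loop (bound <=1), unroll the exhaustion recursion (WP_0 = exit-now case; WP_j = one more guarded iteration, up to j = 1):
  WP_0: (!(h == -4)) && ((5/3)*val < -4 || 3*val != 1)
  WP_1: (h == -4 ==> ((!(h == -4)) && ((5/3)*h < -4 || 3*h != 1))) && ((!(h == -4)) ==> ((5/3)*val < -4 || 3*val != 1))
So before the loop: (h == -4 ==> ((!(h == -4)) && ((5/3)*h < -4 || 3*h != 1))) && ((!(h == -4)) ==> ((5/3)*val < -4 || 3*val != 1))
Before skip: (h == -4 ==> ((!(h == -4)) && ((5/3)*h < -4 || 3*h != 1))) && ((!(h == -4)) ==> ((5/3)*val < -4 || 3*val != 1))
Before val := h - 3: (h == -4 ==> ((!(h == -4)) && ((5/3)*h < -4 || 3*h != 1))) && ((!(h == -4)) ==> ((5/3)*h < 1 || 3*h != 10))
Answer: WP = (h == -4 ==> ((!(h == -4)) && ((5/3)*h < -4 || 3*h != 1))) && ((!(h == -4)) ==> ((5/3)*h < 1 || 3*h != 10))


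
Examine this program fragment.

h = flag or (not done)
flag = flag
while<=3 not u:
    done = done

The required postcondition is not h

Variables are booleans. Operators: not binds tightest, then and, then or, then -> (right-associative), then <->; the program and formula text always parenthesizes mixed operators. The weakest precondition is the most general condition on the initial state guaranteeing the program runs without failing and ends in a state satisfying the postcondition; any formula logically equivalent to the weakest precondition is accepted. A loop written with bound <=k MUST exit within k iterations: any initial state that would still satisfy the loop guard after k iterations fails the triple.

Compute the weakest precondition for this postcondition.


Working backward. After the program, not h must hold.
Before the loop (bound <=3), unroll the exhaustion recursion (WP_0 = exit-now case; WP_j = one more guarded iteration, up to j = 3):
  WP_0: u and (not h)
  WP_1: ((not u) -> (u and (not h))) and (u -> (not h))
  WP_2: ((not u) -> (((not u) -> (u and (not h))) and (u -> (not h)))) and (u -> (not h))
  WP_3: ((not u) -> (((not u) -> (((not u) -> (u and (not h))) and (u -> (not h)))) and (u -> (not h)))) and (u -> (not h))
So before the loop: ((not u) -> (((not u) -> (((not u) -> (u and (not h))) and (u -> (not h)))) and (u -> (not h)))) and (u -> (not h))
Before flag := flag: ((not u) -> (((not u) -> (((not u) -> (u and (not h))) and (u -> (not h)))) and (u -> (not h)))) and (u -> (not h))
Before h := flag or (not done): ((not u) -> (((not u) -> (((not u) -> (u and (not (flag or (not done))))) and (u -> (not (flag or (not done)))))) and (u -> (not (flag or (not done)))))) and (u -> (not (flag or (not done))))
Answer: WP = ((not u) -> (((not u) -> (((not u) -> (u and (not (flag or (not done))))) and (u -> (not (flag or (not done)))))) and (u -> (not (flag or (not done)))))) and (u -> (not (flag or (not done))))


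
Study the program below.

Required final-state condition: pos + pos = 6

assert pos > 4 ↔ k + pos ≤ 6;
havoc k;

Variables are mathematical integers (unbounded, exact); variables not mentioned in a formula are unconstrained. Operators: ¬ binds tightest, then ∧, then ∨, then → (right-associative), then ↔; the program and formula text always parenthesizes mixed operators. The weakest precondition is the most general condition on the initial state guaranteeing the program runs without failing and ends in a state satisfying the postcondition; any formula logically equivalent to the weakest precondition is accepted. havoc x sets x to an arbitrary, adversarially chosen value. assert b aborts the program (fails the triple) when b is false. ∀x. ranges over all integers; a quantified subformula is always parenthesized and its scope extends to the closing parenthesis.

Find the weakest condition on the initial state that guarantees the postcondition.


Working backward. After the program, the postcondition pos + pos = 6 must hold; in canonical form it is 2*pos = 6.
Before havoc k: 2*pos = 6
Before assert pos > 4 ↔ k + pos ≤ 6: (pos > 4 ↔ k + pos ≤ 6) ∧ 2*pos = 6
Answer: WP = (pos > 4 ↔ k + pos ≤ 6) ∧ 2*pos = 6


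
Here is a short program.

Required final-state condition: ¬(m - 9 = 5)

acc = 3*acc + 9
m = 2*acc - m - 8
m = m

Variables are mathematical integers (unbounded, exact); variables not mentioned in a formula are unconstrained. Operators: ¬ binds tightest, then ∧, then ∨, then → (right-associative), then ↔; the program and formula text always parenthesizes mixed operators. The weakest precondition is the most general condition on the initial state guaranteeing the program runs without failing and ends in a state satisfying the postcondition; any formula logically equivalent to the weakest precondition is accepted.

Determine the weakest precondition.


Working backward. After the program, the postcondition ¬(m - 9 = 5) must hold; in canonical form it is ¬(m = 14).
Before m := m: ¬(m = 14)
Before m := 2*acc - m - 8: ¬(2*acc = m + 22)
Before acc := 3*acc + 9: ¬(6*acc = m + 4)
Answer: WP = ¬(6*acc = m + 4)


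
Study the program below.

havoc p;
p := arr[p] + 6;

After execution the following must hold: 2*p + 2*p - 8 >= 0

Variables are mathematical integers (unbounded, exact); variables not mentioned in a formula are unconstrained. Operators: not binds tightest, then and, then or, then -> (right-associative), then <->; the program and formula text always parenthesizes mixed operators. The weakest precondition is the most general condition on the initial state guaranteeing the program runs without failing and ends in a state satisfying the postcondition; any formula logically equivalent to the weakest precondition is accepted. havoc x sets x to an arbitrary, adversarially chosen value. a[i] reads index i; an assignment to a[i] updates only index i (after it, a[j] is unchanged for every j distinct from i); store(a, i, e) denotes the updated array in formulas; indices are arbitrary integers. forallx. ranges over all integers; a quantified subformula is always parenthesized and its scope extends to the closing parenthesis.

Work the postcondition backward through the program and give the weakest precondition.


Working backward. After the program, the postcondition 2*p + 2*p - 8 >= 0 must hold; in canonical form it is 4*p >= 8.
Before p := arr[p] + 6: 4*arr[p] >= -16
Before havoc p: forall p_1. 4*arr[p_1] >= -16
Answer: WP = forall p_1. 4*arr[p_1] >= -16


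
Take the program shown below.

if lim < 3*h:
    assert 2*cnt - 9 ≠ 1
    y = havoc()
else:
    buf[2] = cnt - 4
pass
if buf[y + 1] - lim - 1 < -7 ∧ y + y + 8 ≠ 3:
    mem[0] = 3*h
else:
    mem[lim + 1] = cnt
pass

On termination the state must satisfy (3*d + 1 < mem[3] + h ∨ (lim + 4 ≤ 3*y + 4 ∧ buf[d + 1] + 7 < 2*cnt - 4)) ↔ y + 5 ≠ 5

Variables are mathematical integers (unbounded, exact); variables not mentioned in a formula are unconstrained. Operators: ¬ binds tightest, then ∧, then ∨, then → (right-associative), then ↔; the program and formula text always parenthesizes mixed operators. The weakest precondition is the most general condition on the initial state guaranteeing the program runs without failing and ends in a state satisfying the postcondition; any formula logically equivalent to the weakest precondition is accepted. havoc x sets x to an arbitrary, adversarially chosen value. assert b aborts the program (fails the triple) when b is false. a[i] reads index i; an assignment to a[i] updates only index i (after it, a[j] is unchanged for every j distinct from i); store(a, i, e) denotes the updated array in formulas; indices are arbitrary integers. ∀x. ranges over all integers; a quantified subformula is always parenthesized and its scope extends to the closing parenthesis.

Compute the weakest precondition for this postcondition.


Working backward. After the program, the postcondition (3*d + 1 < mem[3] + h ∨ (lim + 4 ≤ 3*y + 4 ∧ buf[d + 1] + 7 < 2*cnt - 4)) ↔ y + 5 ≠ 5 must hold; in canonical form it is (3*d < mem[3] + h - 1 ∨ (lim ≤ 3*y ∧ buf[d + 1] < 2*cnt - 11)) ↔ y ≠ 0.
Before skip: (3*d < mem[3] + h - 1 ∨ (lim ≤ 3*y ∧ buf[d + 1] < 2*cnt - 11)) ↔ y ≠ 0
Then branch requires (3*d < mem[3] + h - 1 ∨ (lim ≤ 3*y ∧ buf[d + 1] < 2*cnt - 11)) ↔ y ≠ 0; else branch requires (3*d < store(mem, lim + 1, cnt)[3] + h - 1 ∨ (lim ≤ 3*y ∧ buf[d + 1] < 2*cnt - 11)) ↔ y ≠ 0.
Before the if: ((buf[y + 1] < lim - 6 ∧ 2*y ≠ -5) → ((3*d < mem[3] + h - 1 ∨ (lim ≤ 3*y ∧ buf[d + 1] < 2*cnt - 11)) ↔ y ≠ 0)) ∧ ((¬(buf[y + 1] < lim - 6 ∧ 2*y ≠ -5)) → ((3*d < store(mem, lim + 1, cnt)[3] + h - 1 ∨ (lim ≤ 3*y ∧ buf[d + 1] < 2*cnt - 11)) ↔ y ≠ 0))
Before skip: ((buf[y + 1] < lim - 6 ∧ 2*y ≠ -5) → ((3*d < mem[3] + h - 1 ∨ (lim ≤ 3*y ∧ buf[d + 1] < 2*cnt - 11)) ↔ y ≠ 0)) ∧ ((¬(buf[y + 1] < lim - 6 ∧ 2*y ≠ -5)) → ((3*d < store(mem, lim + 1, cnt)[3] + h - 1 ∨ (lim ≤ 3*y ∧ buf[d + 1] < 2*cnt - 11)) ↔ y ≠ 0))
Then branch requires 2*cnt ≠ 10 ∧ (∀y_1. (((buf[y_1 + 1] < lim - 6 ∧ 2*y_1 ≠ -5) → ((3*d < mem[3] + h - 1 ∨ (lim ≤ 3*y_1 ∧ buf[d + 1] < 2*cnt - 11)) ↔ y_1 ≠ 0)) ∧ ((¬(buf[y_1 + 1] < lim - 6 ∧ 2*y_1 ≠ -5)) → ((3*d < store(mem, lim + 1, cnt)[3] + h - 1 ∨ (lim ≤ 3*y_1 ∧ buf[d + 1] < 2*cnt - 11)) ↔ y_1 ≠ 0)))); else branch requires ((store(buf, 2, cnt - 4)[y + 1] < lim - 6 ∧ 2*y ≠ -5) → ((3*d < mem[3] + h - 1 ∨ (lim ≤ 3*y ∧ store(buf, 2, cnt - 4)[d + 1] < 2*cnt - 11)) ↔ y ≠ 0)) ∧ ((¬(store(buf, 2, cnt - 4)[y + 1] < lim - 6 ∧ 2*y ≠ -5)) → ((3*d < store(mem, lim + 1, cnt)[3] + h - 1 ∨ (lim ≤ 3*y ∧ store(buf, 2, cnt - 4)[d + 1] < 2*cnt - 11)) ↔ y ≠ 0)).
Before the if: (lim < 3*h → (2*cnt ≠ 10 ∧ (∀y_1. (((buf[y_1 + 1] < lim - 6 ∧ 2*y_1 ≠ -5) → ((3*d < mem[3] + h - 1 ∨ (lim ≤ 3*y_1 ∧ buf[d + 1] < 2*cnt - 11)) ↔ y_1 ≠ 0)) ∧ ((¬(buf[y_1 + 1] < lim - 6 ∧ 2*y_1 ≠ -5)) → ((3*d < store(mem, lim + 1, cnt)[3] + h - 1 ∨ (lim ≤ 3*y_1 ∧ buf[d + 1] < 2*cnt - 11)) ↔ y_1 ≠ 0)))))) ∧ ((¬(lim < 3*h)) → (((store(buf, 2, cnt - 4)[y + 1] < lim - 6 ∧ 2*y ≠ -5) → ((3*d < mem[3] + h - 1 ∨ (lim ≤ 3*y ∧ store(buf, 2, cnt - 4)[d + 1] < 2*cnt - 11)) ↔ y ≠ 0)) ∧ ((¬(store(buf, 2, cnt - 4)[y + 1] < lim - 6 ∧ 2*y ≠ -5)) → ((3*d < store(mem, lim + 1, cnt)[3] + h - 1 ∨ (lim ≤ 3*y ∧ store(buf, 2, cnt - 4)[d + 1] < 2*cnt - 11)) ↔ y ≠ 0))))
Answer: WP = (lim < 3*h → (2*cnt ≠ 10 ∧ (∀y_1. (((buf[y_1 + 1] < lim - 6 ∧ 2*y_1 ≠ -5) → ((3*d < mem[3] + h - 1 ∨ (lim ≤ 3*y_1 ∧ buf[d + 1] < 2*cnt - 11)) ↔ y_1 ≠ 0)) ∧ ((¬(buf[y_1 + 1] < lim - 6 ∧ 2*y_1 ≠ -5)) → ((3*d < store(mem, lim + 1, cnt)[3] + h - 1 ∨ (lim ≤ 3*y_1 ∧ buf[d + 1] < 2*cnt - 11)) ↔ y_1 ≠ 0)))))) ∧ ((¬(lim < 3*h)) → (((store(buf, 2, cnt - 4)[y + 1] < lim - 6 ∧ 2*y ≠ -5) → ((3*d < mem[3] + h - 1 ∨ (lim ≤ 3*y ∧ store(buf, 2, cnt - 4)[d + 1] < 2*cnt - 11)) ↔ y ≠ 0)) ∧ ((¬(store(buf, 2, cnt - 4)[y + 1] < lim - 6 ∧ 2*y ≠ -5)) → ((3*d < store(mem, lim + 1, cnt)[3] + h - 1 ∨ (lim ≤ 3*y ∧ store(buf, 2, cnt - 4)[d + 1] < 2*cnt - 11)) ↔ y ≠ 0))))
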